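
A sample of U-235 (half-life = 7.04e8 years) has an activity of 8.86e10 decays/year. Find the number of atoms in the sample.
N = A/λ = 8.999e19 atoms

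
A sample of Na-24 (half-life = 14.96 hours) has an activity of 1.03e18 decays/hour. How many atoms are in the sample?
N = A/λ = 2.223e19 atoms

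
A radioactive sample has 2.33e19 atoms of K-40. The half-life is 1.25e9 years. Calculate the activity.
A = λN = 1.292e10 decays/year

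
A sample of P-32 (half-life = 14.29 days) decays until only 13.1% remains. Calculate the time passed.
t = t½ × log₂(N₀/N) = 41.9 days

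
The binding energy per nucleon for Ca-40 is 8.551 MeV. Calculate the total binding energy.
B.E. = 8.551 × 40 = 342 MeV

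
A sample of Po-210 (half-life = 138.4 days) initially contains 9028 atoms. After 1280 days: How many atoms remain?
N = N₀(1/2)^(t/t½) = 14.84 atoms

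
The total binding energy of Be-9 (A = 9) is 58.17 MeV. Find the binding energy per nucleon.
B.E./A = 58.17/9 = 6.463 MeV/nucleon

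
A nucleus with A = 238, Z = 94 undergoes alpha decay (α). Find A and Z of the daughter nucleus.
Daughter: A = 234, Z = 92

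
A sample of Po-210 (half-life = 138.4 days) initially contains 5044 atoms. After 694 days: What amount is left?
N = N₀(1/2)^(t/t½) = 156.1 atoms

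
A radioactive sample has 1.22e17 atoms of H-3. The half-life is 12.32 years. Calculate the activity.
A = λN = 6.864e15 decays/year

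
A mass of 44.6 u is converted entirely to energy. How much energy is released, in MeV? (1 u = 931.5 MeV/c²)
E = mc² = 41540 MeV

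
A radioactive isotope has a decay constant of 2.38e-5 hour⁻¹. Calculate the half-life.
t½ = ln(2)/λ = 29120 hours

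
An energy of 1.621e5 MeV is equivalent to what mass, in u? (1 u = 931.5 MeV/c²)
m = E/c² = 174 u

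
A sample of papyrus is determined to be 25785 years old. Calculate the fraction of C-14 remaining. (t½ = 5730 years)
N/N₀ = (1/2)^(t/t½) = 0.04419 = 4.42%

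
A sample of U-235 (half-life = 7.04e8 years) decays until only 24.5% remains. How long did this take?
t = t½ × log₂(N₀/N) = 1.429e9 years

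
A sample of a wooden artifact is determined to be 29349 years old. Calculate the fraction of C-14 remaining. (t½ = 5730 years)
N/N₀ = (1/2)^(t/t½) = 0.02872 = 2.87%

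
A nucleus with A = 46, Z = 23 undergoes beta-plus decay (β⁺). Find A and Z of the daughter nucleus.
Daughter: A = 46, Z = 22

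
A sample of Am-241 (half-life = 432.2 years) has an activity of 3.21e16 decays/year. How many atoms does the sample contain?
N = A/λ = 2.002e19 atoms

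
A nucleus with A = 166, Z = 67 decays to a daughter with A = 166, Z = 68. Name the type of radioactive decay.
ΔA = 0, ΔZ = +1 ⇒ beta-minus decay (β⁻)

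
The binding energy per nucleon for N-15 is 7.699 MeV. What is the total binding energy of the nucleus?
B.E. = 7.699 × 15 = 115.5 MeV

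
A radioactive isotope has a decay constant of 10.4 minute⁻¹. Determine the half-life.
t½ = ln(2)/λ = 0.06665 minutes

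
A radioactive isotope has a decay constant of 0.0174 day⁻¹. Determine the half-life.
t½ = ln(2)/λ = 39.84 days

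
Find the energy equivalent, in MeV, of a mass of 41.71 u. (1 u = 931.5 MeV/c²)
E = mc² = 38850 MeV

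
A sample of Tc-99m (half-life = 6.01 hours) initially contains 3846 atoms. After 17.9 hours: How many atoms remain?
N = N₀(1/2)^(t/t½) = 488 atoms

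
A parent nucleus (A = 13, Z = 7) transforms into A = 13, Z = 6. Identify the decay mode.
ΔA = 0, ΔZ = -1 ⇒ beta-plus decay (β⁺) or electron capture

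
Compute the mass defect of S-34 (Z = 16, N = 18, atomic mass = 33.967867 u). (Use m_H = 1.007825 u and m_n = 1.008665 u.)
Δm = Z·m_H + N·m_n − M = 0.3133 u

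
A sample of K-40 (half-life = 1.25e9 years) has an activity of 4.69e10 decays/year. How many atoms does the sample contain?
N = A/λ = 8.458e19 atoms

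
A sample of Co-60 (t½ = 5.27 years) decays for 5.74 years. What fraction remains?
N/N₀ = (1/2)^(t/t½) = 0.47 = 47%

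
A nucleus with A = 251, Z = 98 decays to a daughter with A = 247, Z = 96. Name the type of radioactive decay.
ΔA = -4, ΔZ = -2 ⇒ alpha decay (α)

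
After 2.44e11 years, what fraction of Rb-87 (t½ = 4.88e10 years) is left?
N/N₀ = (1/2)^(t/t½) = 0.03125 = 3.12%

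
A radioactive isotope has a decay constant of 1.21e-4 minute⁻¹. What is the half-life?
t½ = ln(2)/λ = 5728 minutes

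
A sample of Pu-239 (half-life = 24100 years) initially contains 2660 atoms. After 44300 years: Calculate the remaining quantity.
N = N₀(1/2)^(t/t½) = 743.9 atoms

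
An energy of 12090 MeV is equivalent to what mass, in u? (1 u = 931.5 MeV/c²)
m = E/c² = 12.98 u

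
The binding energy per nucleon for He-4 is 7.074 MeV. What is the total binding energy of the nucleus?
B.E. = 7.074 × 4 = 28.3 MeV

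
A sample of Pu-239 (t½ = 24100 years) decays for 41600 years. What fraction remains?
N/N₀ = (1/2)^(t/t½) = 0.3023 = 30.2%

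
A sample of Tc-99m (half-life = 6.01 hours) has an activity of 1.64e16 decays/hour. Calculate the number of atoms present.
N = A/λ = 1.422e17 atoms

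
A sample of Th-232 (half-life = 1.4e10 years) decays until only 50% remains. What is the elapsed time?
t = t½ × log₂(N₀/N) = 1.4e10 years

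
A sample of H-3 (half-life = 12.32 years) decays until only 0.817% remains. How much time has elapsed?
t = t½ × log₂(N₀/N) = 85.44 years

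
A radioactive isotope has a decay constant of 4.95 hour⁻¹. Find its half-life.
t½ = ln(2)/λ = 0.14 hours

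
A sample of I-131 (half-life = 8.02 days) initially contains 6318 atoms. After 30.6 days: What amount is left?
N = N₀(1/2)^(t/t½) = 448.8 atoms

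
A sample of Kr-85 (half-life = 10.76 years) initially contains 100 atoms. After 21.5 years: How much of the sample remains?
N = N₀(1/2)^(t/t½) = 25.03 atoms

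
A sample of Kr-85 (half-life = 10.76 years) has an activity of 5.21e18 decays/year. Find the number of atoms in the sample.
N = A/λ = 8.088e19 atoms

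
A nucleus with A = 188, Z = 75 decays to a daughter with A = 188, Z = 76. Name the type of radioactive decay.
ΔA = 0, ΔZ = +1 ⇒ beta-minus decay (β⁻)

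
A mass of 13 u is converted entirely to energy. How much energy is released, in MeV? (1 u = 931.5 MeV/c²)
E = mc² = 12110 MeV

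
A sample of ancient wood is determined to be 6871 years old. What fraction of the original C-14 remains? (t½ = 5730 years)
N/N₀ = (1/2)^(t/t½) = 0.4355 = 43.6%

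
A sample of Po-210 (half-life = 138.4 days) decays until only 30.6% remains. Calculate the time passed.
t = t½ × log₂(N₀/N) = 236.4 days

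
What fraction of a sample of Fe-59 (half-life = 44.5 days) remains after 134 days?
N/N₀ = (1/2)^(t/t½) = 0.124 = 12.4%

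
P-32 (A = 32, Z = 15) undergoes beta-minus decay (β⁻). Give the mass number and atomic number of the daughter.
Daughter: A = 32, Z = 16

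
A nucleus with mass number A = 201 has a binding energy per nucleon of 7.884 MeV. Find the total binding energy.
B.E. = 7.884 × 201 = 1585 MeV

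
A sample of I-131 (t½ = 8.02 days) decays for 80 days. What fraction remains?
N/N₀ = (1/2)^(t/t½) = 9.936e-4 = 0.0994%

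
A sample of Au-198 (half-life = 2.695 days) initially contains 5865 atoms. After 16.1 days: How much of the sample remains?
N = N₀(1/2)^(t/t½) = 93.31 atoms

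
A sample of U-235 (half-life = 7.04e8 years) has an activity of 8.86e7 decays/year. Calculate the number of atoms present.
N = A/λ = 8.999e16 atoms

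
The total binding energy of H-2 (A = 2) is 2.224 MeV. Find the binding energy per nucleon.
B.E./A = 2.224/2 = 1.112 MeV/nucleon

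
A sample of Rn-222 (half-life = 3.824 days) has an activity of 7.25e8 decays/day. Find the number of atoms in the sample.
N = A/λ = 4e9 atoms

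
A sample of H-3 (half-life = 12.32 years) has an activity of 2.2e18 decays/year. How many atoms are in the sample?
N = A/λ = 3.91e19 atoms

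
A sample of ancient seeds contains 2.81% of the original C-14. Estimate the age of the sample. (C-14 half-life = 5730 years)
Age = t½ × log₂(1/ratio) = 29530 years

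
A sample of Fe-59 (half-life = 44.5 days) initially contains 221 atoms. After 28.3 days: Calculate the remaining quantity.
N = N₀(1/2)^(t/t½) = 142.2 atoms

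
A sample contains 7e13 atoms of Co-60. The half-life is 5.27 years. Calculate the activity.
A = λN = 9.207e12 decays/year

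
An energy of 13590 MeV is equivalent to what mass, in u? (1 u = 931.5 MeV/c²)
m = E/c² = 14.59 u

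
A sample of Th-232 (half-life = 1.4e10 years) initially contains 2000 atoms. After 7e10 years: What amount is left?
N = N₀(1/2)^(t/t½) = 62.5 atoms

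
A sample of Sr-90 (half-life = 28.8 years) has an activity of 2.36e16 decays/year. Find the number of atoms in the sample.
N = A/λ = 9.806e17 atoms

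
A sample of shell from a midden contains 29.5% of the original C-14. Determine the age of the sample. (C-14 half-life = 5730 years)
Age = t½ × log₂(1/ratio) = 10090 years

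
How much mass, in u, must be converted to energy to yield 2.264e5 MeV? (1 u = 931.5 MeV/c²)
m = E/c² = 243 u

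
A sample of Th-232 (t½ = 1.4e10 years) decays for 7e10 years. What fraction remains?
N/N₀ = (1/2)^(t/t½) = 0.03125 = 3.12%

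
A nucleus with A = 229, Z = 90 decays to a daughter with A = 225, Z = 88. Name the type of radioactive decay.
ΔA = -4, ΔZ = -2 ⇒ alpha decay (α)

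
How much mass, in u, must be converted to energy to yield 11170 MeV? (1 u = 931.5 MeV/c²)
m = E/c² = 11.99 u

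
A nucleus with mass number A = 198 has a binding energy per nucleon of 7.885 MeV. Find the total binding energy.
B.E. = 7.885 × 198 = 1561 MeV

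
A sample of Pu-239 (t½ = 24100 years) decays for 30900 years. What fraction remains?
N/N₀ = (1/2)^(t/t½) = 0.4112 = 41.1%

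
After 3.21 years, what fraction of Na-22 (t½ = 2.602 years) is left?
N/N₀ = (1/2)^(t/t½) = 0.4252 = 42.5%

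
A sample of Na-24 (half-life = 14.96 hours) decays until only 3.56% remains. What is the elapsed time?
t = t½ × log₂(N₀/N) = 71.99 hours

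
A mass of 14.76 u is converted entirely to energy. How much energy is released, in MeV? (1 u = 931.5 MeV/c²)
E = mc² = 13750 MeV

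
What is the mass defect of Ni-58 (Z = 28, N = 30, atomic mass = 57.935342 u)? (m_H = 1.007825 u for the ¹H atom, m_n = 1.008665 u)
Δm = Z·m_H + N·m_n − M = 0.5437 u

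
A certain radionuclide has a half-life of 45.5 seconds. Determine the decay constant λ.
λ = ln(2)/t½ = 0.01523 second⁻¹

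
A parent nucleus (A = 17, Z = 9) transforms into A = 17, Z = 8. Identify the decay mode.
ΔA = 0, ΔZ = -1 ⇒ beta-plus decay (β⁺) or electron capture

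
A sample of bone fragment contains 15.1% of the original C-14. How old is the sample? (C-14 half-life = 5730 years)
Age = t½ × log₂(1/ratio) = 15630 years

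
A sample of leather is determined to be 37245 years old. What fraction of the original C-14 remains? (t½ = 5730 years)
N/N₀ = (1/2)^(t/t½) = 0.01105 = 1.1%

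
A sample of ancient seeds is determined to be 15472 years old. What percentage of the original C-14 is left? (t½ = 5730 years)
N/N₀ = (1/2)^(t/t½) = 0.1539 = 15.4%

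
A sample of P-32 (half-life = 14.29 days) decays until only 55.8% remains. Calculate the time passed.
t = t½ × log₂(N₀/N) = 12.03 days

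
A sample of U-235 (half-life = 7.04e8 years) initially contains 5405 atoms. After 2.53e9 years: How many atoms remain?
N = N₀(1/2)^(t/t½) = 447.7 atoms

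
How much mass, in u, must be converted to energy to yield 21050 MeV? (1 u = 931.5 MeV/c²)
m = E/c² = 22.6 u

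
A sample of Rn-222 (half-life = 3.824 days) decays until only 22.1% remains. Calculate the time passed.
t = t½ × log₂(N₀/N) = 8.328 days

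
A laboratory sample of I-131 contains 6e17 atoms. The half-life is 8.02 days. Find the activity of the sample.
A = λN = 5.186e16 decays/day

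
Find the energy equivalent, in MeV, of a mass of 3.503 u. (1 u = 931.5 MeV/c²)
E = mc² = 3263 MeV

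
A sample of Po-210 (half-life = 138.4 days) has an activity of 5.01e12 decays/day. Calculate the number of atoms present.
N = A/λ = 1e15 atoms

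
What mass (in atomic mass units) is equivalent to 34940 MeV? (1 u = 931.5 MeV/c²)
m = E/c² = 37.51 u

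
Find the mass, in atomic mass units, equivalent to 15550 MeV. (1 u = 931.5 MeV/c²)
m = E/c² = 16.69 u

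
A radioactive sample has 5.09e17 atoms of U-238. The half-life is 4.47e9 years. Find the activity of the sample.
A = λN = 7.893e7 decays/year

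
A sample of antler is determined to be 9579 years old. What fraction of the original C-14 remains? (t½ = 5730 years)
N/N₀ = (1/2)^(t/t½) = 0.3139 = 31.4%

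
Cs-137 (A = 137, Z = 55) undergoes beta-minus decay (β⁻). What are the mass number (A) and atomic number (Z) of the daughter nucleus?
Daughter: A = 137, Z = 56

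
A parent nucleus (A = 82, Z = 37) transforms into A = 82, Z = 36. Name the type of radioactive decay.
ΔA = 0, ΔZ = -1 ⇒ beta-plus decay (β⁺) or electron capture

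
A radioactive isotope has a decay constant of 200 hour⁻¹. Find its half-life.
t½ = ln(2)/λ = 0.003466 hours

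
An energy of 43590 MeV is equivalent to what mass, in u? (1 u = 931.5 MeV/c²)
m = E/c² = 46.8 u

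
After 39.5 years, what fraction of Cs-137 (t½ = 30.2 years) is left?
N/N₀ = (1/2)^(t/t½) = 0.4039 = 40.4%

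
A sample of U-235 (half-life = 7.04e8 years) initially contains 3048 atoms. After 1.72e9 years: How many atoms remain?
N = N₀(1/2)^(t/t½) = 560.5 atoms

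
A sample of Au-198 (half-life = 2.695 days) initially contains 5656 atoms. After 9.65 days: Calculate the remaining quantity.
N = N₀(1/2)^(t/t½) = 472.7 atoms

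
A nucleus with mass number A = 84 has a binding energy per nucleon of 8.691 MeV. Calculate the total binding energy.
B.E. = 8.691 × 84 = 730 MeV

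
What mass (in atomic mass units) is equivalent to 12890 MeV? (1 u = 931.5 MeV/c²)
m = E/c² = 13.84 u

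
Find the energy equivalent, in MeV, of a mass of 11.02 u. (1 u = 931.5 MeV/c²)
E = mc² = 10270 MeV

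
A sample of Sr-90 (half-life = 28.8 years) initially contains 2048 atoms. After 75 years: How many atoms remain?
N = N₀(1/2)^(t/t½) = 336.8 atoms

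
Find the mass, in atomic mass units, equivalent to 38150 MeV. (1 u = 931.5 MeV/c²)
m = E/c² = 40.96 u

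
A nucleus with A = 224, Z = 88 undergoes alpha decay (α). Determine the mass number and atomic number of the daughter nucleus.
Daughter: A = 220, Z = 86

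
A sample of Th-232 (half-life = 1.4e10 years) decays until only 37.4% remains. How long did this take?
t = t½ × log₂(N₀/N) = 1.986e10 years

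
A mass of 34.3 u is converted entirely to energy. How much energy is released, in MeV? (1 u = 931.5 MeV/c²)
E = mc² = 31950 MeV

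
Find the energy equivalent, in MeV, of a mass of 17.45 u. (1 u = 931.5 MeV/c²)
E = mc² = 16250 MeV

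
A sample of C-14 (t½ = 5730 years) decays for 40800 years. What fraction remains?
N/N₀ = (1/2)^(t/t½) = 0.007187 = 0.719%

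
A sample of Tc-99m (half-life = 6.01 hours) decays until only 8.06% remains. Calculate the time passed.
t = t½ × log₂(N₀/N) = 21.83 hours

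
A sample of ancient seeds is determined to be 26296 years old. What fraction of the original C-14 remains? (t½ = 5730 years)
N/N₀ = (1/2)^(t/t½) = 0.04155 = 4.15%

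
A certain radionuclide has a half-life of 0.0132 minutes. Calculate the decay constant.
λ = ln(2)/t½ = 52.51 minute⁻¹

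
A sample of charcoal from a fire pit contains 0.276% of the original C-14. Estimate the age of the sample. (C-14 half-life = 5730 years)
Age = t½ × log₂(1/ratio) = 48710 years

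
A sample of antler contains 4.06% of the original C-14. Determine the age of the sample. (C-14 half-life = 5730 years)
Age = t½ × log₂(1/ratio) = 26490 years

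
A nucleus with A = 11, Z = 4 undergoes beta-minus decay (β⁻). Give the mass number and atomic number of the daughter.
Daughter: A = 11, Z = 5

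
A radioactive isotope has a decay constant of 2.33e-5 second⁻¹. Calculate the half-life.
t½ = ln(2)/λ = 29750 seconds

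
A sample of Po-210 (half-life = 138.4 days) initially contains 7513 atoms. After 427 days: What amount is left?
N = N₀(1/2)^(t/t½) = 885.2 atoms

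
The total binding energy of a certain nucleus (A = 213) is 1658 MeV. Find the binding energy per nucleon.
B.E./A = 1658/213 = 7.784 MeV/nucleon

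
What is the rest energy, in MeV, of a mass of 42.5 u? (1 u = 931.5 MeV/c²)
E = mc² = 39590 MeV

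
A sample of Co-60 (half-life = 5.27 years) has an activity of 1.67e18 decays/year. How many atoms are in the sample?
N = A/λ = 1.27e19 atoms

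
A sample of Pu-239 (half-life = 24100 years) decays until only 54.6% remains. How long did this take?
t = t½ × log₂(N₀/N) = 21040 years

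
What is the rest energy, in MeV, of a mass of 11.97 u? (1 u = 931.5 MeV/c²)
E = mc² = 11150 MeV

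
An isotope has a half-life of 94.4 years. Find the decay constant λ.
λ = ln(2)/t½ = 0.007343 year⁻¹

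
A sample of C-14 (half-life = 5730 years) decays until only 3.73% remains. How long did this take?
t = t½ × log₂(N₀/N) = 27190 years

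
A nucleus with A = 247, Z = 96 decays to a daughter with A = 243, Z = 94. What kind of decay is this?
ΔA = -4, ΔZ = -2 ⇒ alpha decay (α)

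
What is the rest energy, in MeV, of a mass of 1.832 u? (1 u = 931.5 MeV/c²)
E = mc² = 1707 MeV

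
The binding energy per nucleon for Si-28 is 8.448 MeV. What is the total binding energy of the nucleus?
B.E. = 8.448 × 28 = 236.5 MeV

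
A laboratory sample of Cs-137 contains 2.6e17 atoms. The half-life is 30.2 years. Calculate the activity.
A = λN = 5.967e15 decays/year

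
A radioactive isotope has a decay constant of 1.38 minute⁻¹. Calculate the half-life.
t½ = ln(2)/λ = 0.5023 minutes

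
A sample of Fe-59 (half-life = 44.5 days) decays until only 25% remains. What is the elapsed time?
t = t½ × log₂(N₀/N) = 89 days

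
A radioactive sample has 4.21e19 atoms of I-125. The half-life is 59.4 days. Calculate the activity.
A = λN = 4.913e17 decays/day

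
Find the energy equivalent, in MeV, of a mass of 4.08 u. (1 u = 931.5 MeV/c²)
E = mc² = 3801 MeV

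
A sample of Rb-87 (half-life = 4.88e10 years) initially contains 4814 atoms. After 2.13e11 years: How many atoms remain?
N = N₀(1/2)^(t/t½) = 233.7 atoms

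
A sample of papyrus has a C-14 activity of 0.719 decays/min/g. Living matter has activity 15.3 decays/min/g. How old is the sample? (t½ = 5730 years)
Age = t½ × log₂(A₀/A) = 25280 years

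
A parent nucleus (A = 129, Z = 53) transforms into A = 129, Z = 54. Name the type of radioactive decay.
ΔA = 0, ΔZ = +1 ⇒ beta-minus decay (β⁻)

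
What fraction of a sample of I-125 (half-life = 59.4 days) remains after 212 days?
N/N₀ = (1/2)^(t/t½) = 0.08426 = 8.43%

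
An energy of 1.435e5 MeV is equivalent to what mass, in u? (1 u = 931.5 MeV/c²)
m = E/c² = 154.1 u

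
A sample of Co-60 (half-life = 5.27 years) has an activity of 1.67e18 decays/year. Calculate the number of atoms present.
N = A/λ = 1.27e19 atoms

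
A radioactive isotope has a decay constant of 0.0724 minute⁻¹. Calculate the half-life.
t½ = ln(2)/λ = 9.574 minutes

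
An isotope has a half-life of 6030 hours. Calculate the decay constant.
λ = ln(2)/t½ = 1.149e-4 hour⁻¹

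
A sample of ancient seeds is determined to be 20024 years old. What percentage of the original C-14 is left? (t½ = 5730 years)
N/N₀ = (1/2)^(t/t½) = 0.08872 = 8.87%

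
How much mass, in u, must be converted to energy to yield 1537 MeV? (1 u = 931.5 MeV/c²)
m = E/c² = 1.65 u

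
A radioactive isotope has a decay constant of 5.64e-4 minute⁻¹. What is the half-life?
t½ = ln(2)/λ = 1229 minutes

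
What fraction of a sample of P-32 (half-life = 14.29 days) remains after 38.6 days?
N/N₀ = (1/2)^(t/t½) = 0.1538 = 15.4%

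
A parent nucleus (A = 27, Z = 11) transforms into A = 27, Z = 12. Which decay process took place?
ΔA = 0, ΔZ = +1 ⇒ beta-minus decay (β⁻)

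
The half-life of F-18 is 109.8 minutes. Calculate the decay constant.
λ = ln(2)/t½ = 0.006313 minute⁻¹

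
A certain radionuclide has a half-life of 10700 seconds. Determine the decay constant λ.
λ = ln(2)/t½ = 6.478e-5 second⁻¹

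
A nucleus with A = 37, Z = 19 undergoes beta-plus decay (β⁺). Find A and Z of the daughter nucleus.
Daughter: A = 37, Z = 18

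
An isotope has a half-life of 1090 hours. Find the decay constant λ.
λ = ln(2)/t½ = 6.359e-4 hour⁻¹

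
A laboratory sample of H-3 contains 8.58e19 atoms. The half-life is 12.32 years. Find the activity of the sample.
A = λN = 4.827e18 decays/year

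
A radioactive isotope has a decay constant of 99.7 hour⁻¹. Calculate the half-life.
t½ = ln(2)/λ = 0.006952 hours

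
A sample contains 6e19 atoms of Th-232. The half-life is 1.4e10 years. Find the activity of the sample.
A = λN = 2.971e9 decays/year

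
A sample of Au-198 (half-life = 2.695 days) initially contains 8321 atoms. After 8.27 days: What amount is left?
N = N₀(1/2)^(t/t½) = 991.8 atoms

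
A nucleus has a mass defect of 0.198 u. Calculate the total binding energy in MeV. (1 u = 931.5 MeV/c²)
B.E. = Δm × 931.5 = 184.4 MeV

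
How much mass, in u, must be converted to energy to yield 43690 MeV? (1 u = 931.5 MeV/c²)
m = E/c² = 46.9 u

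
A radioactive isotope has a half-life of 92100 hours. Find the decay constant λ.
λ = ln(2)/t½ = 7.526e-6 hour⁻¹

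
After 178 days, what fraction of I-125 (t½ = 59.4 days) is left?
N/N₀ = (1/2)^(t/t½) = 0.1253 = 12.5%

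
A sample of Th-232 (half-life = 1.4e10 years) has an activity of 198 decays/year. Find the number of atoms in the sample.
N = A/λ = 3.999e12 atoms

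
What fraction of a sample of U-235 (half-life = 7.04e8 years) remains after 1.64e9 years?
N/N₀ = (1/2)^(t/t½) = 0.1989 = 19.9%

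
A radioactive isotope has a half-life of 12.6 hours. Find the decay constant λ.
λ = ln(2)/t½ = 0.05501 hour⁻¹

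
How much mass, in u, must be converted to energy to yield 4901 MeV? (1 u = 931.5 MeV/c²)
m = E/c² = 5.261 u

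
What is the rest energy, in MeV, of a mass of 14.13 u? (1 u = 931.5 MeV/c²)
E = mc² = 13160 MeV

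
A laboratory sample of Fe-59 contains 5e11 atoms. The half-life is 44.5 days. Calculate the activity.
A = λN = 7.788e9 decays/day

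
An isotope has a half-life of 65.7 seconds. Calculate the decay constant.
λ = ln(2)/t½ = 0.01055 second⁻¹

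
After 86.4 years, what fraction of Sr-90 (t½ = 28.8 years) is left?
N/N₀ = (1/2)^(t/t½) = 0.125 = 12.5%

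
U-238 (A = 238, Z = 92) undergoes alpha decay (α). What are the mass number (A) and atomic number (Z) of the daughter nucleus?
Daughter: A = 234, Z = 90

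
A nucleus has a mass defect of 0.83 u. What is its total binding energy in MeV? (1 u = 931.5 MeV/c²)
B.E. = Δm × 931.5 = 773.1 MeV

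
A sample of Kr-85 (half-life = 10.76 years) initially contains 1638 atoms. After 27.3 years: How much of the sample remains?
N = N₀(1/2)^(t/t½) = 282.2 atoms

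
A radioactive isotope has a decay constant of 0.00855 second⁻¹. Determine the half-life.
t½ = ln(2)/λ = 81.07 seconds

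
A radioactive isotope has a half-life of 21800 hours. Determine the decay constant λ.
λ = ln(2)/t½ = 3.18e-5 hour⁻¹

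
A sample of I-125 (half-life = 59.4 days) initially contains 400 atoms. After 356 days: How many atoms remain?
N = N₀(1/2)^(t/t½) = 6.279 atoms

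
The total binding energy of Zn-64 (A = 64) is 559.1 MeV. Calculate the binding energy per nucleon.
B.E./A = 559.1/64 = 8.736 MeV/nucleon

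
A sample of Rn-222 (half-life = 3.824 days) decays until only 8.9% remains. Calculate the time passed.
t = t½ × log₂(N₀/N) = 13.35 days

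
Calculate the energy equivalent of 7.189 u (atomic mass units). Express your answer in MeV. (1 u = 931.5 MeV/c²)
E = mc² = 6697 MeV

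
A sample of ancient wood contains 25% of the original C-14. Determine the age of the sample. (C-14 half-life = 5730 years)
Age = t½ × log₂(1/ratio) = 11460 years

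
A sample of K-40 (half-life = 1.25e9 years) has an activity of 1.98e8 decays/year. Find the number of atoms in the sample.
N = A/λ = 3.571e17 atoms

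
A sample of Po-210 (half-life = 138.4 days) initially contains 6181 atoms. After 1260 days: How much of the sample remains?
N = N₀(1/2)^(t/t½) = 11.23 atoms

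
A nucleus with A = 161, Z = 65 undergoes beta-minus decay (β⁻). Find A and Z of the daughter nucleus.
Daughter: A = 161, Z = 66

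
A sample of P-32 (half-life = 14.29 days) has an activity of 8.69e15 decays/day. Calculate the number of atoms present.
N = A/λ = 1.792e17 atoms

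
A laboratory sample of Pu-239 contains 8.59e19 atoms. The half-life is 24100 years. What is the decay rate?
A = λN = 2.471e15 decays/year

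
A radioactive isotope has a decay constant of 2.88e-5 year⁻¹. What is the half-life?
t½ = ln(2)/λ = 24070 years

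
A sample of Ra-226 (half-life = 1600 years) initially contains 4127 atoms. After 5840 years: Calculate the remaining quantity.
N = N₀(1/2)^(t/t½) = 328.8 atoms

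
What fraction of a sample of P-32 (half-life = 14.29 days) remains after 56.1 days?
N/N₀ = (1/2)^(t/t½) = 0.0658 = 6.58%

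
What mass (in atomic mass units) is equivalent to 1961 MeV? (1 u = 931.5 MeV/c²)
m = E/c² = 2.105 u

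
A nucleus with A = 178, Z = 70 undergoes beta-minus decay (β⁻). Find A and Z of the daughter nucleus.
Daughter: A = 178, Z = 71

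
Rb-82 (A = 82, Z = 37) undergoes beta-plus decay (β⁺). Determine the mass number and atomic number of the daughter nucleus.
Daughter: A = 82, Z = 36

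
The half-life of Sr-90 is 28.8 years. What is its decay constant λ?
λ = ln(2)/t½ = 0.02407 year⁻¹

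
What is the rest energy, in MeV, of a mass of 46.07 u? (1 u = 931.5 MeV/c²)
E = mc² = 42910 MeV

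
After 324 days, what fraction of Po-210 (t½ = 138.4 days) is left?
N/N₀ = (1/2)^(t/t½) = 0.1974 = 19.7%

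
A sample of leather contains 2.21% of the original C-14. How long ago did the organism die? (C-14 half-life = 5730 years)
Age = t½ × log₂(1/ratio) = 31510 years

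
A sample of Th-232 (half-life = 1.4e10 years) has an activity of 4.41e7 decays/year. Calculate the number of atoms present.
N = A/λ = 8.907e17 atoms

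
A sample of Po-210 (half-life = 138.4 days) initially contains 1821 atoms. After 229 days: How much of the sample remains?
N = N₀(1/2)^(t/t½) = 578.4 atoms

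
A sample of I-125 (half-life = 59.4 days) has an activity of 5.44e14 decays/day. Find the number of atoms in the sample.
N = A/λ = 4.662e16 atoms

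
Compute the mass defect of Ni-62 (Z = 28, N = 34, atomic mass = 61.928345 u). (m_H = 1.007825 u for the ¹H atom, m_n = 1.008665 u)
Δm = Z·m_H + N·m_n − M = 0.5854 u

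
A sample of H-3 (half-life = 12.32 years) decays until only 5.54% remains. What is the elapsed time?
t = t½ × log₂(N₀/N) = 51.42 years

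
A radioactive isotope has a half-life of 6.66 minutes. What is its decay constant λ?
λ = ln(2)/t½ = 0.1041 minute⁻¹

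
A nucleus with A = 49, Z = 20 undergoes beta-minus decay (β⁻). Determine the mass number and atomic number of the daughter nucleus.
Daughter: A = 49, Z = 21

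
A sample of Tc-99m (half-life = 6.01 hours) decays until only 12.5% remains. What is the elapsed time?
t = t½ × log₂(N₀/N) = 18.03 hours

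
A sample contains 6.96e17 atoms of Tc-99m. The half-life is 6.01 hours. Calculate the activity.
A = λN = 8.027e16 decays/hour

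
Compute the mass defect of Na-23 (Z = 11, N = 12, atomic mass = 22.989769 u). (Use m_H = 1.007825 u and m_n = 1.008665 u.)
Δm = Z·m_H + N·m_n − M = 0.2003 u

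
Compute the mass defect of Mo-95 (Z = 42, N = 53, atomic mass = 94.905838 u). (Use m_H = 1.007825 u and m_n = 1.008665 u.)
Δm = Z·m_H + N·m_n − M = 0.8821 u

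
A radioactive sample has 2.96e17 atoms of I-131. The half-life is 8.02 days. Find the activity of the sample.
A = λN = 2.558e16 decays/day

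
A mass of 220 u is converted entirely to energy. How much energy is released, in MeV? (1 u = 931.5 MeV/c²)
E = mc² = 2.049e5 MeV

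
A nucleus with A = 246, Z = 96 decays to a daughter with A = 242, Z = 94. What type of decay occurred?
ΔA = -4, ΔZ = -2 ⇒ alpha decay (α)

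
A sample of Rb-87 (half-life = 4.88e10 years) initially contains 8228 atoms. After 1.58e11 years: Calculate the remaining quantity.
N = N₀(1/2)^(t/t½) = 872.3 atoms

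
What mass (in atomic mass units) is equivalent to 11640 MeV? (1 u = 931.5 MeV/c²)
m = E/c² = 12.5 u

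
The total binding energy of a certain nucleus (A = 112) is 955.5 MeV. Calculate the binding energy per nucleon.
B.E./A = 955.5/112 = 8.531 MeV/nucleon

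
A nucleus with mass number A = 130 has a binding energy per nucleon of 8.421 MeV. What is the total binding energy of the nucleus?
B.E. = 8.421 × 130 = 1095 MeV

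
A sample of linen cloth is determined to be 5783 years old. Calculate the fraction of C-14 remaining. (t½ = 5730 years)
N/N₀ = (1/2)^(t/t½) = 0.4968 = 49.7%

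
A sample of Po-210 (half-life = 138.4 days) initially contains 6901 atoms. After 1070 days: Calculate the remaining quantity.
N = N₀(1/2)^(t/t½) = 32.48 atoms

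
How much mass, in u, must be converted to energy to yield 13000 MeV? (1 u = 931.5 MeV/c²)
m = E/c² = 13.96 u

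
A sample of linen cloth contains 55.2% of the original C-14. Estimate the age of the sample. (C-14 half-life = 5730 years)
Age = t½ × log₂(1/ratio) = 4912 years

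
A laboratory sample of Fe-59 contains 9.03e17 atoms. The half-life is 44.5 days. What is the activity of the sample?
A = λN = 1.407e16 decays/day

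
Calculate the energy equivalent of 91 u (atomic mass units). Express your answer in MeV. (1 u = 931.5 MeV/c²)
E = mc² = 84770 MeV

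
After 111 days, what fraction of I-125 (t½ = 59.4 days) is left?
N/N₀ = (1/2)^(t/t½) = 0.2738 = 27.4%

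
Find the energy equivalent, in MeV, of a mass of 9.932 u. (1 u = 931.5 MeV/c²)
E = mc² = 9252 MeV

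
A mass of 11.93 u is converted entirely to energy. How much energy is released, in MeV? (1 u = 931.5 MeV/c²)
E = mc² = 11110 MeV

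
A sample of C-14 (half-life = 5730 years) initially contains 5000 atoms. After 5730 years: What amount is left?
N = N₀(1/2)^(t/t½) = 2500 atoms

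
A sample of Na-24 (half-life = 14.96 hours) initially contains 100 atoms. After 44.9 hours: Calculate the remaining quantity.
N = N₀(1/2)^(t/t½) = 12.49 atoms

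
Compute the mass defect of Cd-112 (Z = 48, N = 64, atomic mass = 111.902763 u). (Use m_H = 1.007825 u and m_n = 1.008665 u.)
Δm = Z·m_H + N·m_n − M = 1.027 u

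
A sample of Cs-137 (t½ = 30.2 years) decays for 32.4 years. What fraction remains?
N/N₀ = (1/2)^(t/t½) = 0.4754 = 47.5%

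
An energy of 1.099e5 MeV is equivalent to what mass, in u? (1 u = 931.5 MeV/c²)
m = E/c² = 118 u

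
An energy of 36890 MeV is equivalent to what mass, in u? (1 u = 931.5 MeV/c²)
m = E/c² = 39.6 u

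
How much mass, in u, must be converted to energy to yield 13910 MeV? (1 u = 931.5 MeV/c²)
m = E/c² = 14.93 u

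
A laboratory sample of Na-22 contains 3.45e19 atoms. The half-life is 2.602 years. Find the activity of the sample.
A = λN = 9.19e18 decays/year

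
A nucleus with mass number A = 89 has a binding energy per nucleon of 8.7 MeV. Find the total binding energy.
B.E. = 8.7 × 89 = 774.3 MeV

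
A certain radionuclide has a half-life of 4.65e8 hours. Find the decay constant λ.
λ = ln(2)/t½ = 1.491e-9 hour⁻¹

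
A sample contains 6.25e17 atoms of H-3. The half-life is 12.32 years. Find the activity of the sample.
A = λN = 3.516e16 decays/year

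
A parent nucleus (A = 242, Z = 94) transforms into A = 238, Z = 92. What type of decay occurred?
ΔA = -4, ΔZ = -2 ⇒ alpha decay (α)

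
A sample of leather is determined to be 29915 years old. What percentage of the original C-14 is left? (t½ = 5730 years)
N/N₀ = (1/2)^(t/t½) = 0.02682 = 2.68%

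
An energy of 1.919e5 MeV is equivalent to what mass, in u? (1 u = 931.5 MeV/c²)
m = E/c² = 206 u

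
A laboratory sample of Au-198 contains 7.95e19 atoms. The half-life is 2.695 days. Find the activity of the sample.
A = λN = 2.045e19 decays/day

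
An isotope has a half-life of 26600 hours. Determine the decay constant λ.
λ = ln(2)/t½ = 2.606e-5 hour⁻¹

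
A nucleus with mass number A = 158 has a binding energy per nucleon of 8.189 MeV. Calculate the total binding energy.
B.E. = 8.189 × 158 = 1294 MeV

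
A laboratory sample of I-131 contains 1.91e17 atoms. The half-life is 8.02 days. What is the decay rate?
A = λN = 1.651e16 decays/day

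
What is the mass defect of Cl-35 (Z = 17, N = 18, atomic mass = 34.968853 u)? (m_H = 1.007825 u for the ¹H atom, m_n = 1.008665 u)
Δm = Z·m_H + N·m_n − M = 0.3201 u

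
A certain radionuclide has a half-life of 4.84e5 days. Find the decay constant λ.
λ = ln(2)/t½ = 1.432e-6 day⁻¹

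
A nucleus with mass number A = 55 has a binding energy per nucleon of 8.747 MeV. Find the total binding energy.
B.E. = 8.747 × 55 = 481.1 MeV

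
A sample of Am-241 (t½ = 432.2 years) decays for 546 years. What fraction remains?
N/N₀ = (1/2)^(t/t½) = 0.4166 = 41.7%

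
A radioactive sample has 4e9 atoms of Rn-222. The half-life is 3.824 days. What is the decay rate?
A = λN = 7.25e8 decays/day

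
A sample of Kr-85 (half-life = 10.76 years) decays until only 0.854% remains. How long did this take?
t = t½ × log₂(N₀/N) = 73.94 years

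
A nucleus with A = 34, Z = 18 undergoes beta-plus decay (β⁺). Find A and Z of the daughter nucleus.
Daughter: A = 34, Z = 17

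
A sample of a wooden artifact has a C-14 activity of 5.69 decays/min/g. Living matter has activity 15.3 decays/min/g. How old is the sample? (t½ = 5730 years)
Age = t½ × log₂(A₀/A) = 8177 years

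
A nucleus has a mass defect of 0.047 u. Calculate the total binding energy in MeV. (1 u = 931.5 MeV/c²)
B.E. = Δm × 931.5 = 43.78 MeV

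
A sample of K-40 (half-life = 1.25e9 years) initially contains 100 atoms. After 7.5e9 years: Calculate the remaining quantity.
N = N₀(1/2)^(t/t½) = 1.562 atoms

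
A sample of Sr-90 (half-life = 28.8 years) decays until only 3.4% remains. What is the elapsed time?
t = t½ × log₂(N₀/N) = 140.5 years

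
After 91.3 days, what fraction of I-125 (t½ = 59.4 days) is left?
N/N₀ = (1/2)^(t/t½) = 0.3446 = 34.5%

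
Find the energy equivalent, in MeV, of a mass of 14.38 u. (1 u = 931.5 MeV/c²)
E = mc² = 13390 MeV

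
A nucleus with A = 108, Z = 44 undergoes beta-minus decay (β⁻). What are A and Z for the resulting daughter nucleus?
Daughter: A = 108, Z = 45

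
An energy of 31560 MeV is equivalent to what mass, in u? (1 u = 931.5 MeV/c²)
m = E/c² = 33.88 u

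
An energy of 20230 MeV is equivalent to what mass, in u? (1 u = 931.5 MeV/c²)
m = E/c² = 21.72 u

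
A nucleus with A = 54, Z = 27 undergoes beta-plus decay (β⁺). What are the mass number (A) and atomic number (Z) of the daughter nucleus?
Daughter: A = 54, Z = 26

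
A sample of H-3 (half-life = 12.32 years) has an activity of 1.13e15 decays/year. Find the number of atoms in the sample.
N = A/λ = 2.008e16 atoms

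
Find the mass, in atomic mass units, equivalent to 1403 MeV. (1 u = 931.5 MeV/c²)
m = E/c² = 1.506 u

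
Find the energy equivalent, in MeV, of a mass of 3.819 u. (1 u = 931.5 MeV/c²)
E = mc² = 3557 MeV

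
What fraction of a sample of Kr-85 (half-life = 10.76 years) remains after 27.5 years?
N/N₀ = (1/2)^(t/t½) = 0.1701 = 17%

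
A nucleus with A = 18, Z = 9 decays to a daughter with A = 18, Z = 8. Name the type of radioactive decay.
ΔA = 0, ΔZ = -1 ⇒ beta-plus decay (β⁺) or electron capture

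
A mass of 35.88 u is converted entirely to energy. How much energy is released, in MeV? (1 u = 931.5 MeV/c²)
E = mc² = 33420 MeV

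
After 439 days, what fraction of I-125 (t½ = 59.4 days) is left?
N/N₀ = (1/2)^(t/t½) = 0.00596 = 0.596%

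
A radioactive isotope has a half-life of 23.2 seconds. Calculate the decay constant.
λ = ln(2)/t½ = 0.02988 second⁻¹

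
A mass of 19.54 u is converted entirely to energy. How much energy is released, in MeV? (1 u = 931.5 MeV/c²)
E = mc² = 18200 MeV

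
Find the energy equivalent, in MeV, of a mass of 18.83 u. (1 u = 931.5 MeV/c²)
E = mc² = 17540 MeV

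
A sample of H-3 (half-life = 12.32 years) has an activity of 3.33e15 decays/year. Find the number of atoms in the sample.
N = A/λ = 5.919e16 atoms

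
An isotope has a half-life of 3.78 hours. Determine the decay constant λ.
λ = ln(2)/t½ = 0.1834 hour⁻¹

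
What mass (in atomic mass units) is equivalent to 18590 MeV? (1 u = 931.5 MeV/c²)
m = E/c² = 19.96 u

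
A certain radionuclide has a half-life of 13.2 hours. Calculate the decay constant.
λ = ln(2)/t½ = 0.05251 hour⁻¹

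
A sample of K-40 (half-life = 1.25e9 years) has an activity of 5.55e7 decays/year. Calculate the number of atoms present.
N = A/λ = 1.001e17 atoms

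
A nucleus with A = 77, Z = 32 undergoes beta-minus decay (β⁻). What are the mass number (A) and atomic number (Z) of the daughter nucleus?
Daughter: A = 77, Z = 33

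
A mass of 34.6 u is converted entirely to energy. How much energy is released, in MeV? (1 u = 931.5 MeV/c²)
E = mc² = 32230 MeV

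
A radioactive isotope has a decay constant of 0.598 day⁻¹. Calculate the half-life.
t½ = ln(2)/λ = 1.159 days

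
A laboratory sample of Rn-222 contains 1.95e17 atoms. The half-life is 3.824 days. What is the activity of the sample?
A = λN = 3.535e16 decays/day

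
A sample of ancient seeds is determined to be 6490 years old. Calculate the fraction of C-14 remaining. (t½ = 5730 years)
N/N₀ = (1/2)^(t/t½) = 0.4561 = 45.6%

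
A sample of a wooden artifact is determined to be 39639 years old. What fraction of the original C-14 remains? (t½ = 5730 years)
N/N₀ = (1/2)^(t/t½) = 0.008271 = 0.827%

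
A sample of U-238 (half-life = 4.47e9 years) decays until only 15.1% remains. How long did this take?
t = t½ × log₂(N₀/N) = 1.219e10 years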